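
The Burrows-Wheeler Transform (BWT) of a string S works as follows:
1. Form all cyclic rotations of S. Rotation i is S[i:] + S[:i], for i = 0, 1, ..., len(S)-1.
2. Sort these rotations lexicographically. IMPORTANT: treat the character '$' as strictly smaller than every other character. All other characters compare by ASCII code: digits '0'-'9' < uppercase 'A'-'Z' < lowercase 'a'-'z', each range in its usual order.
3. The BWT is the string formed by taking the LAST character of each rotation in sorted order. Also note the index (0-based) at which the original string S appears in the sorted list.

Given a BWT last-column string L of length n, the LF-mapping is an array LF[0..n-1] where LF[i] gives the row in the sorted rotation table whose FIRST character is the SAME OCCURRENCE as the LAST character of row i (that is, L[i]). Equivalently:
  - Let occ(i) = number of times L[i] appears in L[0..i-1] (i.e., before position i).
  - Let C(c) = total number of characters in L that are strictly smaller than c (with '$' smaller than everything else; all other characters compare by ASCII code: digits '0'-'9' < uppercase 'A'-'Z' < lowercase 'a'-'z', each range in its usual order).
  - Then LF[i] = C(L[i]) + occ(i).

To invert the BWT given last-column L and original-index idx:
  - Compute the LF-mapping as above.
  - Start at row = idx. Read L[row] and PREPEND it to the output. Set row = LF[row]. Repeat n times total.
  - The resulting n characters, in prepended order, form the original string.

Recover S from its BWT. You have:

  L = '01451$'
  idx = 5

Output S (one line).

LF mapping: 1 2 4 5 3 0
Walk LF starting at row 5, prepending L[row]:
  step 1: row=5, L[5]='$', prepend. Next row=LF[5]=0
  step 2: row=0, L[0]='0', prepend. Next row=LF[0]=1
  step 3: row=1, L[1]='1', prepend. Next row=LF[1]=2
  step 4: row=2, L[2]='4', prepend. Next row=LF[2]=4
  step 5: row=4, L[4]='1', prepend. Next row=LF[4]=3
  step 6: row=3, L[3]='5', prepend. Next row=LF[3]=5
Reversed output: 51410$

Answer: 51410$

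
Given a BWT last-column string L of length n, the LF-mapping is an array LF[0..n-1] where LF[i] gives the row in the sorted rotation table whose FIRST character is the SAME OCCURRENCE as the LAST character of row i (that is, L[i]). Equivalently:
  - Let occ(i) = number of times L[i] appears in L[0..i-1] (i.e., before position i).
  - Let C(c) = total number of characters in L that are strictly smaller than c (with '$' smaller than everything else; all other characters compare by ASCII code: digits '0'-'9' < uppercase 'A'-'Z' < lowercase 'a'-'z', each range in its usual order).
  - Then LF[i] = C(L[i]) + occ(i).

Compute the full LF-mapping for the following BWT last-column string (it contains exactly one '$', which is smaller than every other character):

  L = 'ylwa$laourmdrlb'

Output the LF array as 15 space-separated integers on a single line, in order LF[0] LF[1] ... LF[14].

Answer: 14 5 13 1 0 6 2 9 12 10 8 4 11 7 3

Derivation:
Char counts: '$':1, 'a':2, 'b':1, 'd':1, 'l':3, 'm':1, 'o':1, 'r':2, 'u':1, 'w':1, 'y':1
C (first-col start): C('$')=0, C('a')=1, C('b')=3, C('d')=4, C('l')=5, C('m')=8, C('o')=9, C('r')=10, C('u')=12, C('w')=13, C('y')=14
L[0]='y': occ=0, LF[0]=C('y')+0=14+0=14
L[1]='l': occ=0, LF[1]=C('l')+0=5+0=5
L[2]='w': occ=0, LF[2]=C('w')+0=13+0=13
L[3]='a': occ=0, LF[3]=C('a')+0=1+0=1
L[4]='$': occ=0, LF[4]=C('$')+0=0+0=0
L[5]='l': occ=1, LF[5]=C('l')+1=5+1=6
L[6]='a': occ=1, LF[6]=C('a')+1=1+1=2
L[7]='o': occ=0, LF[7]=C('o')+0=9+0=9
L[8]='u': occ=0, LF[8]=C('u')+0=12+0=12
L[9]='r': occ=0, LF[9]=C('r')+0=10+0=10
L[10]='m': occ=0, LF[10]=C('m')+0=8+0=8
L[11]='d': occ=0, LF[11]=C('d')+0=4+0=4
L[12]='r': occ=1, LF[12]=C('r')+1=10+1=11
L[13]='l': occ=2, LF[13]=C('l')+2=5+2=7
L[14]='b': occ=0, LF[14]=C('b')+0=3+0=3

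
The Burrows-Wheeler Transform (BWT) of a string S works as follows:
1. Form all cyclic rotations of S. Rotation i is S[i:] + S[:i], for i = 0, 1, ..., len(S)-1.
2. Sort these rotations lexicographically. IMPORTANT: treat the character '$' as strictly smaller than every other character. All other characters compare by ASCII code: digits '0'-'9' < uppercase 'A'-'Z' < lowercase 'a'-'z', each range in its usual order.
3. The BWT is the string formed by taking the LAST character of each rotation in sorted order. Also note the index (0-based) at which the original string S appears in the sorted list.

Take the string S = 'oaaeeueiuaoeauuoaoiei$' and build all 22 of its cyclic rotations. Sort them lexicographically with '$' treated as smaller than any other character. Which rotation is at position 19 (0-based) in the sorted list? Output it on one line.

All 22 rotations (rotation i = S[i:]+S[:i]):
  rot[0] = oaaeeueiuaoeauuoaoiei$
  rot[1] = aaeeueiuaoeauuoaoiei$o
  rot[2] = aeeueiuaoeauuoaoiei$oa
  rot[3] = eeueiuaoeauuoaoiei$oaa
  rot[4] = eueiuaoeauuoaoiei$oaae
  rot[5] = ueiuaoeauuoaoiei$oaaee
  rot[6] = eiuaoeauuoaoiei$oaaeeu
  rot[7] = iuaoeauuoaoiei$oaaeeue
  rot[8] = uaoeauuoaoiei$oaaeeuei
  rot[9] = aoeauuoaoiei$oaaeeueiu
  rot[10] = oeauuoaoiei$oaaeeueiua
  rot[11] = eauuoaoiei$oaaeeueiuao
  rot[12] = auuoaoiei$oaaeeueiuaoe
  rot[13] = uuoaoiei$oaaeeueiuaoea
  rot[14] = uoaoiei$oaaeeueiuaoeau
  rot[15] = oaoiei$oaaeeueiuaoeauu
  rot[16] = aoiei$oaaeeueiuaoeauuo
  rot[17] = oiei$oaaeeueiuaoeauuoa
  rot[18] = iei$oaaeeueiuaoeauuoao
  rot[19] = ei$oaaeeueiuaoeauuoaoi
  rot[20] = i$oaaeeueiuaoeauuoaoie
  rot[21] = $oaaeeueiuaoeauuoaoiei
Sorted (with $ < everything):
  sorted[0] = $oaaeeueiuaoeauuoaoiei
  sorted[1] = aaeeueiuaoeauuoaoiei$o
  sorted[2] = aeeueiuaoeauuoaoiei$oa
  sorted[3] = aoeauuoaoiei$oaaeeueiu
  sorted[4] = aoiei$oaaeeueiuaoeauuo
  sorted[5] = auuoaoiei$oaaeeueiuaoe
  sorted[6] = eauuoaoiei$oaaeeueiuao
  sorted[7] = eeueiuaoeauuoaoiei$oaa
  sorted[8] = ei$oaaeeueiuaoeauuoaoi
  sorted[9] = eiuaoeauuoaoiei$oaaeeu
  sorted[10] = eueiuaoeauuoaoiei$oaae
  sorted[11] = i$oaaeeueiuaoeauuoaoie
  sorted[12] = iei$oaaeeueiuaoeauuoao
  sorted[13] = iuaoeauuoaoiei$oaaeeue
  sorted[14] = oaaeeueiuaoeauuoaoiei$
  sorted[15] = oaoiei$oaaeeueiuaoeauu
  sorted[16] = oeauuoaoiei$oaaeeueiua
  sorted[17] = oiei$oaaeeueiuaoeauuoa
  sorted[18] = uaoeauuoaoiei$oaaeeuei
  sorted[19] = ueiuaoeauuoaoiei$oaaee
  sorted[20] = uoaoiei$oaaeeueiuaoeau
  sorted[21] = uuoaoiei$oaaeeueiuaoea
sorted[19] = ueiuaoeauuoaoiei$oaaee

Answer: ueiuaoeauuoaoiei$oaaee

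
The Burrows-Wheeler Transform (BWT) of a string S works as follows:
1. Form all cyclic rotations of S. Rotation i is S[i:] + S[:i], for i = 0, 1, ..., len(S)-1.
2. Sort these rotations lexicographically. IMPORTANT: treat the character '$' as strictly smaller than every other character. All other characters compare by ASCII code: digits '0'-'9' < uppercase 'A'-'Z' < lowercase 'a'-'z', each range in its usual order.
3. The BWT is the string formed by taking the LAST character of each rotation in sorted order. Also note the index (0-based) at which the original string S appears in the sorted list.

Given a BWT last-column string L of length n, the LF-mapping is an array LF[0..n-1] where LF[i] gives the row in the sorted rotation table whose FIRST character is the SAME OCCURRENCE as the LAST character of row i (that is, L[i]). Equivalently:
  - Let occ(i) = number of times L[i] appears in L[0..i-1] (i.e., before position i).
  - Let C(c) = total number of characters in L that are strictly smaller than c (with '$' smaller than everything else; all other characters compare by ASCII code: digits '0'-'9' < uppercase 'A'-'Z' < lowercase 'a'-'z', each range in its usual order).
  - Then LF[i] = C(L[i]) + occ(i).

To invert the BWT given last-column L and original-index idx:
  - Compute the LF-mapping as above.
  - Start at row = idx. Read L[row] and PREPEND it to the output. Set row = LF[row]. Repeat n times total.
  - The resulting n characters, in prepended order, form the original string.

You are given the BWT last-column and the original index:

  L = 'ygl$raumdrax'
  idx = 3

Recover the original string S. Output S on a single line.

LF mapping: 11 4 5 0 7 1 9 6 3 8 2 10
Walk LF starting at row 3, prepending L[row]:
  step 1: row=3, L[3]='$', prepend. Next row=LF[3]=0
  step 2: row=0, L[0]='y', prepend. Next row=LF[0]=11
  step 3: row=11, L[11]='x', prepend. Next row=LF[11]=10
  step 4: row=10, L[10]='a', prepend. Next row=LF[10]=2
  step 5: row=2, L[2]='l', prepend. Next row=LF[2]=5
  step 6: row=5, L[5]='a', prepend. Next row=LF[5]=1
  step 7: row=1, L[1]='g', prepend. Next row=LF[1]=4
  step 8: row=4, L[4]='r', prepend. Next row=LF[4]=7
  step 9: row=7, L[7]='m', prepend. Next row=LF[7]=6
  step 10: row=6, L[6]='u', prepend. Next row=LF[6]=9
  step 11: row=9, L[9]='r', prepend. Next row=LF[9]=8
  step 12: row=8, L[8]='d', prepend. Next row=LF[8]=3
Reversed output: drumrgalaxy$

Answer: drumrgalaxy$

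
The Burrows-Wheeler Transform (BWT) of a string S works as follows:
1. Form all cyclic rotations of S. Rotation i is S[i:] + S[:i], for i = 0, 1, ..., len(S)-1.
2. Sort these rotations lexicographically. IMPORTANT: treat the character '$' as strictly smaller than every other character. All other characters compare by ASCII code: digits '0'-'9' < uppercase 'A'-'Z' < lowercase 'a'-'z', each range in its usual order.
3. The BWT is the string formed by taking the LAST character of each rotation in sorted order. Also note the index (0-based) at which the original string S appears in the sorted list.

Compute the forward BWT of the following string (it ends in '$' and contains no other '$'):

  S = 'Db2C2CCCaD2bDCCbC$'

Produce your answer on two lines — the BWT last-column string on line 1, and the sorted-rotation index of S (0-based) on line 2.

All 18 rotations (rotation i = S[i:]+S[:i]):
  rot[0] = Db2C2CCCaD2bDCCbC$
  rot[1] = b2C2CCCaD2bDCCbC$D
  rot[2] = 2C2CCCaD2bDCCbC$Db
  rot[3] = C2CCCaD2bDCCbC$Db2
  rot[4] = 2CCCaD2bDCCbC$Db2C
  rot[5] = CCCaD2bDCCbC$Db2C2
  rot[6] = CCaD2bDCCbC$Db2C2C
  rot[7] = CaD2bDCCbC$Db2C2CC
  rot[8] = aD2bDCCbC$Db2C2CCC
  rot[9] = D2bDCCbC$Db2C2CCCa
  rot[10] = 2bDCCbC$Db2C2CCCaD
  rot[11] = bDCCbC$Db2C2CCCaD2
  rot[12] = DCCbC$Db2C2CCCaD2b
  rot[13] = CCbC$Db2C2CCCaD2bD
  rot[14] = CbC$Db2C2CCCaD2bDC
  rot[15] = bC$Db2C2CCCaD2bDCC
  rot[16] = C$Db2C2CCCaD2bDCCb
  rot[17] = $Db2C2CCCaD2bDCCbC
Sorted (with $ < everything):
  sorted[0] = $Db2C2CCCaD2bDCCbC  (last char: 'C')
  sorted[1] = 2C2CCCaD2bDCCbC$Db  (last char: 'b')
  sorted[2] = 2CCCaD2bDCCbC$Db2C  (last char: 'C')
  sorted[3] = 2bDCCbC$Db2C2CCCaD  (last char: 'D')
  sorted[4] = C$Db2C2CCCaD2bDCCb  (last char: 'b')
  sorted[5] = C2CCCaD2bDCCbC$Db2  (last char: '2')
  sorted[6] = CCCaD2bDCCbC$Db2C2  (last char: '2')
  sorted[7] = CCaD2bDCCbC$Db2C2C  (last char: 'C')
  sorted[8] = CCbC$Db2C2CCCaD2bD  (last char: 'D')
  sorted[9] = CaD2bDCCbC$Db2C2CC  (last char: 'C')
  sorted[10] = CbC$Db2C2CCCaD2bDC  (last char: 'C')
  sorted[11] = D2bDCCbC$Db2C2CCCa  (last char: 'a')
  sorted[12] = DCCbC$Db2C2CCCaD2b  (last char: 'b')
  sorted[13] = Db2C2CCCaD2bDCCbC$  (last char: '$')
  sorted[14] = aD2bDCCbC$Db2C2CCC  (last char: 'C')
  sorted[15] = b2C2CCCaD2bDCCbC$D  (last char: 'D')
  sorted[16] = bC$Db2C2CCCaD2bDCC  (last char: 'C')
  sorted[17] = bDCCbC$Db2C2CCCaD2  (last char: '2')
Last column: CbCDb22CDCCab$CDC2
Original string S is at sorted index 13

Answer: CbCDb22CDCCab$CDC2
13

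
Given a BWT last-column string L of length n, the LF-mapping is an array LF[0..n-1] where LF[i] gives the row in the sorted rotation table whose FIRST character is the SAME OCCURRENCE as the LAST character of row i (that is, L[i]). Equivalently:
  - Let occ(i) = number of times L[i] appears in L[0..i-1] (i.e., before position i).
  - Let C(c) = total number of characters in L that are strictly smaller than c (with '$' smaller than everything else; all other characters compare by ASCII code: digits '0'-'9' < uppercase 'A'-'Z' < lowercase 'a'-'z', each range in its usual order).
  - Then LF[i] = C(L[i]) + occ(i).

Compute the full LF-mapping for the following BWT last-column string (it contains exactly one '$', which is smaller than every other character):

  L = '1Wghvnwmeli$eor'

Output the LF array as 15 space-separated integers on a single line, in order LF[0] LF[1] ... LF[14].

Answer: 1 2 5 6 13 10 14 9 3 8 7 0 4 11 12

Derivation:
Char counts: '$':1, '1':1, 'W':1, 'e':2, 'g':1, 'h':1, 'i':1, 'l':1, 'm':1, 'n':1, 'o':1, 'r':1, 'v':1, 'w':1
C (first-col start): C('$')=0, C('1')=1, C('W')=2, C('e')=3, C('g')=5, C('h')=6, C('i')=7, C('l')=8, C('m')=9, C('n')=10, C('o')=11, C('r')=12, C('v')=13, C('w')=14
L[0]='1': occ=0, LF[0]=C('1')+0=1+0=1
L[1]='W': occ=0, LF[1]=C('W')+0=2+0=2
L[2]='g': occ=0, LF[2]=C('g')+0=5+0=5
L[3]='h': occ=0, LF[3]=C('h')+0=6+0=6
L[4]='v': occ=0, LF[4]=C('v')+0=13+0=13
L[5]='n': occ=0, LF[5]=C('n')+0=10+0=10
L[6]='w': occ=0, LF[6]=C('w')+0=14+0=14
L[7]='m': occ=0, LF[7]=C('m')+0=9+0=9
L[8]='e': occ=0, LF[8]=C('e')+0=3+0=3
L[9]='l': occ=0, LF[9]=C('l')+0=8+0=8
L[10]='i': occ=0, LF[10]=C('i')+0=7+0=7
L[11]='$': occ=0, LF[11]=C('$')+0=0+0=0
L[12]='e': occ=1, LF[12]=C('e')+1=3+1=4
L[13]='o': occ=0, LF[13]=C('o')+0=11+0=11
L[14]='r': occ=0, LF[14]=C('r')+0=12+0=12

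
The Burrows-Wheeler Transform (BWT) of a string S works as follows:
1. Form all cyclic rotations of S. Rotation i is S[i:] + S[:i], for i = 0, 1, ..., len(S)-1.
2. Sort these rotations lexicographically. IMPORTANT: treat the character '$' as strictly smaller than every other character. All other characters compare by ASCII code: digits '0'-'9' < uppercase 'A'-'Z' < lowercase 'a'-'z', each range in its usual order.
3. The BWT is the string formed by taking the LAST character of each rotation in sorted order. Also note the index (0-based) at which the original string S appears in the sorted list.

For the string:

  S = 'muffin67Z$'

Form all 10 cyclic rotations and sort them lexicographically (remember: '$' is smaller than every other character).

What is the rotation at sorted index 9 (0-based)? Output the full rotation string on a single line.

Answer: uffin67Z$m

Derivation:
All 10 rotations (rotation i = S[i:]+S[:i]):
  rot[0] = muffin67Z$
  rot[1] = uffin67Z$m
  rot[2] = ffin67Z$mu
  rot[3] = fin67Z$muf
  rot[4] = in67Z$muff
  rot[5] = n67Z$muffi
  rot[6] = 67Z$muffin
  rot[7] = 7Z$muffin6
  rot[8] = Z$muffin67
  rot[9] = $muffin67Z
Sorted (with $ < everything):
  sorted[0] = $muffin67Z
  sorted[1] = 67Z$muffin
  sorted[2] = 7Z$muffin6
  sorted[3] = Z$muffin67
  sorted[4] = ffin67Z$mu
  sorted[5] = fin67Z$muf
  sorted[6] = in67Z$muff
  sorted[7] = muffin67Z$
  sorted[8] = n67Z$muffi
  sorted[9] = uffin67Z$m
sorted[9] = uffin67Z$m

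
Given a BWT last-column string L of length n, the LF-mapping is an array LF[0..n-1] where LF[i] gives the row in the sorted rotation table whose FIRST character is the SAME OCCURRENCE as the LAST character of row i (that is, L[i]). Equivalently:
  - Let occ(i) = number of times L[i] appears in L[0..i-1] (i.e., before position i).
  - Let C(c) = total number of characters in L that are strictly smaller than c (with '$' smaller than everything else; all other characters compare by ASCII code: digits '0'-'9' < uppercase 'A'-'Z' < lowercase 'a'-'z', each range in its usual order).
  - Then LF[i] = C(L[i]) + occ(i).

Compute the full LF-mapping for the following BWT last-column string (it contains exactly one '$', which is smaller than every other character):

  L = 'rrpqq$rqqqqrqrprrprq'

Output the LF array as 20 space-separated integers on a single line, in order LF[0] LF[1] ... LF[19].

Answer: 12 13 1 4 5 0 14 6 7 8 9 15 10 16 2 17 18 3 19 11

Derivation:
Char counts: '$':1, 'p':3, 'q':8, 'r':8
C (first-col start): C('$')=0, C('p')=1, C('q')=4, C('r')=12
L[0]='r': occ=0, LF[0]=C('r')+0=12+0=12
L[1]='r': occ=1, LF[1]=C('r')+1=12+1=13
L[2]='p': occ=0, LF[2]=C('p')+0=1+0=1
L[3]='q': occ=0, LF[3]=C('q')+0=4+0=4
L[4]='q': occ=1, LF[4]=C('q')+1=4+1=5
L[5]='$': occ=0, LF[5]=C('$')+0=0+0=0
L[6]='r': occ=2, LF[6]=C('r')+2=12+2=14
L[7]='q': occ=2, LF[7]=C('q')+2=4+2=6
L[8]='q': occ=3, LF[8]=C('q')+3=4+3=7
L[9]='q': occ=4, LF[9]=C('q')+4=4+4=8
L[10]='q': occ=5, LF[10]=C('q')+5=4+5=9
L[11]='r': occ=3, LF[11]=C('r')+3=12+3=15
L[12]='q': occ=6, LF[12]=C('q')+6=4+6=10
L[13]='r': occ=4, LF[13]=C('r')+4=12+4=16
L[14]='p': occ=1, LF[14]=C('p')+1=1+1=2
L[15]='r': occ=5, LF[15]=C('r')+5=12+5=17
L[16]='r': occ=6, LF[16]=C('r')+6=12+6=18
L[17]='p': occ=2, LF[17]=C('p')+2=1+2=3
L[18]='r': occ=7, LF[18]=C('r')+7=12+7=19
L[19]='q': occ=7, LF[19]=C('q')+7=4+7=11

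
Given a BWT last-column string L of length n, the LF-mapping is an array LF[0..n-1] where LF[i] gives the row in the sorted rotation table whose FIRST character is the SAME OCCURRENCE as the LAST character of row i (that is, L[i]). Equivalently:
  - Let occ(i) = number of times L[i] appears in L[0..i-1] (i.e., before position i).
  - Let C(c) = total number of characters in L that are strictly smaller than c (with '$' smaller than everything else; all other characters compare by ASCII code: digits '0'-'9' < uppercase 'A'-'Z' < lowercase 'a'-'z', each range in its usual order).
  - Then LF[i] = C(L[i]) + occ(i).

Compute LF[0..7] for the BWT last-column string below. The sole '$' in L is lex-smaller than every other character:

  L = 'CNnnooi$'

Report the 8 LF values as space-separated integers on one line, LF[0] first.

Answer: 1 2 4 5 6 7 3 0

Derivation:
Char counts: '$':1, 'C':1, 'N':1, 'i':1, 'n':2, 'o':2
C (first-col start): C('$')=0, C('C')=1, C('N')=2, C('i')=3, C('n')=4, C('o')=6
L[0]='C': occ=0, LF[0]=C('C')+0=1+0=1
L[1]='N': occ=0, LF[1]=C('N')+0=2+0=2
L[2]='n': occ=0, LF[2]=C('n')+0=4+0=4
L[3]='n': occ=1, LF[3]=C('n')+1=4+1=5
L[4]='o': occ=0, LF[4]=C('o')+0=6+0=6
L[5]='o': occ=1, LF[5]=C('o')+1=6+1=7
L[6]='i': occ=0, LF[6]=C('i')+0=3+0=3
L[7]='$': occ=0, LF[7]=C('$')+0=0+0=0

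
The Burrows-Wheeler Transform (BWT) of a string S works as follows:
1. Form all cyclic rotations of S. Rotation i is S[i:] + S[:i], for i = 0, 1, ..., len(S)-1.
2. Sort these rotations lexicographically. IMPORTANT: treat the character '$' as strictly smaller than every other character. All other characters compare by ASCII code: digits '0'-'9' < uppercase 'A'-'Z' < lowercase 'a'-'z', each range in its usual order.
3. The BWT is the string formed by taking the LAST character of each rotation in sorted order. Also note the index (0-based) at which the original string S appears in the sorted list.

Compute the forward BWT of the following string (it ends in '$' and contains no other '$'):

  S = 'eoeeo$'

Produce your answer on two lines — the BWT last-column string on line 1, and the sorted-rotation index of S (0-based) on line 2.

All 6 rotations (rotation i = S[i:]+S[:i]):
  rot[0] = eoeeo$
  rot[1] = oeeo$e
  rot[2] = eeo$eo
  rot[3] = eo$eoe
  rot[4] = o$eoee
  rot[5] = $eoeeo
Sorted (with $ < everything):
  sorted[0] = $eoeeo  (last char: 'o')
  sorted[1] = eeo$eo  (last char: 'o')
  sorted[2] = eo$eoe  (last char: 'e')
  sorted[3] = eoeeo$  (last char: '$')
  sorted[4] = o$eoee  (last char: 'e')
  sorted[5] = oeeo$e  (last char: 'e')
Last column: ooe$ee
Original string S is at sorted index 3

Answer: ooe$ee
3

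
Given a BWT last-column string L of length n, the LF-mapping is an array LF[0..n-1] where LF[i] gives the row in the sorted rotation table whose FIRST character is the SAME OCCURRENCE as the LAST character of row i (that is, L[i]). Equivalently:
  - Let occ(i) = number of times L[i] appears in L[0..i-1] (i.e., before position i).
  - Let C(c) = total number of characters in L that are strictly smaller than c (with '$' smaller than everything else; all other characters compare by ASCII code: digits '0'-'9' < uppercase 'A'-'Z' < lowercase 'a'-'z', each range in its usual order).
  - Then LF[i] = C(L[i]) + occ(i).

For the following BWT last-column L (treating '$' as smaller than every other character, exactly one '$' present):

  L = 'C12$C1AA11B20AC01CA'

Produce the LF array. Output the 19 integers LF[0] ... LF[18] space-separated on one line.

Char counts: '$':1, '0':2, '1':5, '2':2, 'A':4, 'B':1, 'C':4
C (first-col start): C('$')=0, C('0')=1, C('1')=3, C('2')=8, C('A')=10, C('B')=14, C('C')=15
L[0]='C': occ=0, LF[0]=C('C')+0=15+0=15
L[1]='1': occ=0, LF[1]=C('1')+0=3+0=3
L[2]='2': occ=0, LF[2]=C('2')+0=8+0=8
L[3]='$': occ=0, LF[3]=C('$')+0=0+0=0
L[4]='C': occ=1, LF[4]=C('C')+1=15+1=16
L[5]='1': occ=1, LF[5]=C('1')+1=3+1=4
L[6]='A': occ=0, LF[6]=C('A')+0=10+0=10
L[7]='A': occ=1, LF[7]=C('A')+1=10+1=11
L[8]='1': occ=2, LF[8]=C('1')+2=3+2=5
L[9]='1': occ=3, LF[9]=C('1')+3=3+3=6
L[10]='B': occ=0, LF[10]=C('B')+0=14+0=14
L[11]='2': occ=1, LF[11]=C('2')+1=8+1=9
L[12]='0': occ=0, LF[12]=C('0')+0=1+0=1
L[13]='A': occ=2, LF[13]=C('A')+2=10+2=12
L[14]='C': occ=2, LF[14]=C('C')+2=15+2=17
L[15]='0': occ=1, LF[15]=C('0')+1=1+1=2
L[16]='1': occ=4, LF[16]=C('1')+4=3+4=7
L[17]='C': occ=3, LF[17]=C('C')+3=15+3=18
L[18]='A': occ=3, LF[18]=C('A')+3=10+3=13

Answer: 15 3 8 0 16 4 10 11 5 6 14 9 1 12 17 2 7 18 13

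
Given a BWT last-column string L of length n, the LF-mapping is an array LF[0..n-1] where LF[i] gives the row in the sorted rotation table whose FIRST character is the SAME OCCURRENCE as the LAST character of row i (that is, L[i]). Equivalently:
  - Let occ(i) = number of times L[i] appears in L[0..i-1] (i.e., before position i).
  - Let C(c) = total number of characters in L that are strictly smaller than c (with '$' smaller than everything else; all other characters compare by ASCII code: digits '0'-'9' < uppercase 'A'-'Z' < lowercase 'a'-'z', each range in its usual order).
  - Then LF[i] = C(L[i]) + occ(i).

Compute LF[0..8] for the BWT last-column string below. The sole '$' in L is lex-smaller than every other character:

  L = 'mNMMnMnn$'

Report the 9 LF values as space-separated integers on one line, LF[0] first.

Char counts: '$':1, 'M':3, 'N':1, 'm':1, 'n':3
C (first-col start): C('$')=0, C('M')=1, C('N')=4, C('m')=5, C('n')=6
L[0]='m': occ=0, LF[0]=C('m')+0=5+0=5
L[1]='N': occ=0, LF[1]=C('N')+0=4+0=4
L[2]='M': occ=0, LF[2]=C('M')+0=1+0=1
L[3]='M': occ=1, LF[3]=C('M')+1=1+1=2
L[4]='n': occ=0, LF[4]=C('n')+0=6+0=6
L[5]='M': occ=2, LF[5]=C('M')+2=1+2=3
L[6]='n': occ=1, LF[6]=C('n')+1=6+1=7
L[7]='n': occ=2, LF[7]=C('n')+2=6+2=8
L[8]='$': occ=0, LF[8]=C('$')+0=0+0=0

Answer: 5 4 1 2 6 3 7 8 0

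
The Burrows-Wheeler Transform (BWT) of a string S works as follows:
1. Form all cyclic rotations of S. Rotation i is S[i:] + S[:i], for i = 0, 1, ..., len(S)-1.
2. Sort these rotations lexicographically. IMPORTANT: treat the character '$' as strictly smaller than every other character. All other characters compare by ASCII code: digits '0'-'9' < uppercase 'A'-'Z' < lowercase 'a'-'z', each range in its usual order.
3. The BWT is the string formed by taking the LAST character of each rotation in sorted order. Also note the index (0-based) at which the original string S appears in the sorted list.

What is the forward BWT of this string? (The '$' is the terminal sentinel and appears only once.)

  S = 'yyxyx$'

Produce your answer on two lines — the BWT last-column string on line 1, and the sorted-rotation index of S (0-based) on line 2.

All 6 rotations (rotation i = S[i:]+S[:i]):
  rot[0] = yyxyx$
  rot[1] = yxyx$y
  rot[2] = xyx$yy
  rot[3] = yx$yyx
  rot[4] = x$yyxy
  rot[5] = $yyxyx
Sorted (with $ < everything):
  sorted[0] = $yyxyx  (last char: 'x')
  sorted[1] = x$yyxy  (last char: 'y')
  sorted[2] = xyx$yy  (last char: 'y')
  sorted[3] = yx$yyx  (last char: 'x')
  sorted[4] = yxyx$y  (last char: 'y')
  sorted[5] = yyxyx$  (last char: '$')
Last column: xyyxy$
Original string S is at sorted index 5

Answer: xyyxy$
5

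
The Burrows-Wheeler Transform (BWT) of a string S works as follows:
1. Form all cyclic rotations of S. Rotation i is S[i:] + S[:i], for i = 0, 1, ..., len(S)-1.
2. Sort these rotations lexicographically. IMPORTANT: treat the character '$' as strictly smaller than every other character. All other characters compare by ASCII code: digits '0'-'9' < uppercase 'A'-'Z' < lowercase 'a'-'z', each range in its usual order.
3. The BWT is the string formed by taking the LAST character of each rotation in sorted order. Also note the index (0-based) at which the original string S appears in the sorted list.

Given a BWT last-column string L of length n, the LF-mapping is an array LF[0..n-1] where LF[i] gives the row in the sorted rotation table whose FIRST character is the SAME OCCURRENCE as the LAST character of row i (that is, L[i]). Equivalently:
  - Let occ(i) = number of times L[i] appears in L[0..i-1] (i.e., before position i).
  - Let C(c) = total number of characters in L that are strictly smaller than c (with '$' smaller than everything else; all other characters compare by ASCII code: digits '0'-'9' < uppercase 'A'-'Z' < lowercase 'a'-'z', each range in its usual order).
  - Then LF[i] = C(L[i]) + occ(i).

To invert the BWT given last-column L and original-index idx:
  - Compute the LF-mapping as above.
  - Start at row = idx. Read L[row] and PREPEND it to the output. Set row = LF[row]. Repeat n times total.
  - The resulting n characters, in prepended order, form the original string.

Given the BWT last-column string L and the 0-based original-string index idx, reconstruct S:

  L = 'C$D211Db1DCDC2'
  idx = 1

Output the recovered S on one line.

LF mapping: 6 0 9 4 1 2 10 13 3 11 7 12 8 5
Walk LF starting at row 1, prepending L[row]:
  step 1: row=1, L[1]='$', prepend. Next row=LF[1]=0
  step 2: row=0, L[0]='C', prepend. Next row=LF[0]=6
  step 3: row=6, L[6]='D', prepend. Next row=LF[6]=10
  step 4: row=10, L[10]='C', prepend. Next row=LF[10]=7
  step 5: row=7, L[7]='b', prepend. Next row=LF[7]=13
  step 6: row=13, L[13]='2', prepend. Next row=LF[13]=5
  step 7: row=5, L[5]='1', prepend. Next row=LF[5]=2
  step 8: row=2, L[2]='D', prepend. Next row=LF[2]=9
  step 9: row=9, L[9]='D', prepend. Next row=LF[9]=11
  step 10: row=11, L[11]='D', prepend. Next row=LF[11]=12
  step 11: row=12, L[12]='C', prepend. Next row=LF[12]=8
  step 12: row=8, L[8]='1', prepend. Next row=LF[8]=3
  step 13: row=3, L[3]='2', prepend. Next row=LF[3]=4
  step 14: row=4, L[4]='1', prepend. Next row=LF[4]=1
Reversed output: 121CDDD12bCDC$

Answer: 121CDDD12bCDC$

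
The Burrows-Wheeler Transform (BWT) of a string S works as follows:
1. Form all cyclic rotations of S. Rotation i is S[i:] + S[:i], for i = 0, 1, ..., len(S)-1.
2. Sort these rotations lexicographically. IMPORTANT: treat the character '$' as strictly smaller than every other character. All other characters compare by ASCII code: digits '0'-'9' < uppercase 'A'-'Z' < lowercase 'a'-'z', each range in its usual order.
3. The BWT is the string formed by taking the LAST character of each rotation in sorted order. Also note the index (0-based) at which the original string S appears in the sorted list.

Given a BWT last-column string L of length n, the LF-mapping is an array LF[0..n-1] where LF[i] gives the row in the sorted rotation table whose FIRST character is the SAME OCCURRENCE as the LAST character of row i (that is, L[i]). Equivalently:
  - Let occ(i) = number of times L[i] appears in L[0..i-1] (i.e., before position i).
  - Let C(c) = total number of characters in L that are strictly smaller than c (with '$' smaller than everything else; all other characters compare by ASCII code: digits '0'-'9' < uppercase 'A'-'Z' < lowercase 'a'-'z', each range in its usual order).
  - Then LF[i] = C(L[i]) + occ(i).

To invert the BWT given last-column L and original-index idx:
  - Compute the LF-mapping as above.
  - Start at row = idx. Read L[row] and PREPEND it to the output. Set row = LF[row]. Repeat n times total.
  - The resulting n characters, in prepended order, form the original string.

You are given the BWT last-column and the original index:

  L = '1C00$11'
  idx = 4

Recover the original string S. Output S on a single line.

Answer: 11C001$

Derivation:
LF mapping: 3 6 1 2 0 4 5
Walk LF starting at row 4, prepending L[row]:
  step 1: row=4, L[4]='$', prepend. Next row=LF[4]=0
  step 2: row=0, L[0]='1', prepend. Next row=LF[0]=3
  step 3: row=3, L[3]='0', prepend. Next row=LF[3]=2
  step 4: row=2, L[2]='0', prepend. Next row=LF[2]=1
  step 5: row=1, L[1]='C', prepend. Next row=LF[1]=6
  step 6: row=6, L[6]='1', prepend. Next row=LF[6]=5
  step 7: row=5, L[5]='1', prepend. Next row=LF[5]=4
Reversed output: 11C001$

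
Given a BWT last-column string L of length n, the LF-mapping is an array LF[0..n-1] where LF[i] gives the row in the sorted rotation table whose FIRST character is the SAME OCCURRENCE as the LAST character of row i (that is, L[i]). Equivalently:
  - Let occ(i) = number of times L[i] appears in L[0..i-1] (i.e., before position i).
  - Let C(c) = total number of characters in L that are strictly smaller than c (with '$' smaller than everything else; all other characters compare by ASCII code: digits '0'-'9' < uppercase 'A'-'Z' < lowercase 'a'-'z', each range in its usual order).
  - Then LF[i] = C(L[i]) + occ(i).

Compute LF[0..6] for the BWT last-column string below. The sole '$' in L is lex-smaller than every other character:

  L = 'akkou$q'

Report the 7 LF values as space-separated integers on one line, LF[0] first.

Char counts: '$':1, 'a':1, 'k':2, 'o':1, 'q':1, 'u':1
C (first-col start): C('$')=0, C('a')=1, C('k')=2, C('o')=4, C('q')=5, C('u')=6
L[0]='a': occ=0, LF[0]=C('a')+0=1+0=1
L[1]='k': occ=0, LF[1]=C('k')+0=2+0=2
L[2]='k': occ=1, LF[2]=C('k')+1=2+1=3
L[3]='o': occ=0, LF[3]=C('o')+0=4+0=4
L[4]='u': occ=0, LF[4]=C('u')+0=6+0=6
L[5]='$': occ=0, LF[5]=C('$')+0=0+0=0
L[6]='q': occ=0, LF[6]=C('q')+0=5+0=5

Answer: 1 2 3 4 6 0 5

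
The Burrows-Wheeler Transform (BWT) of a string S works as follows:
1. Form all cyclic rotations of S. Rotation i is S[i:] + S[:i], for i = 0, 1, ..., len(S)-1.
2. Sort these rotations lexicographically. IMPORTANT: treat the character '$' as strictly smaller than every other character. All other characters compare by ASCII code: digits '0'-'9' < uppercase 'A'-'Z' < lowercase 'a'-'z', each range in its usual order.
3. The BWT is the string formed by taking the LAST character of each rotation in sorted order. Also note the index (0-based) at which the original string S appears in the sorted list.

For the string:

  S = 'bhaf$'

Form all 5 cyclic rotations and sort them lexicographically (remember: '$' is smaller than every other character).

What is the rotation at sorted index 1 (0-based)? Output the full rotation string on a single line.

All 5 rotations (rotation i = S[i:]+S[:i]):
  rot[0] = bhaf$
  rot[1] = haf$b
  rot[2] = af$bh
  rot[3] = f$bha
  rot[4] = $bhaf
Sorted (with $ < everything):
  sorted[0] = $bhaf
  sorted[1] = af$bh
  sorted[2] = bhaf$
  sorted[3] = f$bha
  sorted[4] = haf$b
sorted[1] = af$bh

Answer: af$bh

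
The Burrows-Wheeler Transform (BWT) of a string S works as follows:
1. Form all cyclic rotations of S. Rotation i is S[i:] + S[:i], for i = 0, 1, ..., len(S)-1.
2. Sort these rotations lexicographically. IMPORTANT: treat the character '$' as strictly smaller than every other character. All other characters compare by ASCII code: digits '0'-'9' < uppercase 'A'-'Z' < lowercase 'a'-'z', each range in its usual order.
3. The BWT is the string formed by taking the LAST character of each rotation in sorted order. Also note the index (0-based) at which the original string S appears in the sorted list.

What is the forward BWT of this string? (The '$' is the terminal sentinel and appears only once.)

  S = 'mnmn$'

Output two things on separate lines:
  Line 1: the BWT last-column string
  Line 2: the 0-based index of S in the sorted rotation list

All 5 rotations (rotation i = S[i:]+S[:i]):
  rot[0] = mnmn$
  rot[1] = nmn$m
  rot[2] = mn$mn
  rot[3] = n$mnm
  rot[4] = $mnmn
Sorted (with $ < everything):
  sorted[0] = $mnmn  (last char: 'n')
  sorted[1] = mn$mn  (last char: 'n')
  sorted[2] = mnmn$  (last char: '$')
  sorted[3] = n$mnm  (last char: 'm')
  sorted[4] = nmn$m  (last char: 'm')
Last column: nn$mm
Original string S is at sorted index 2

Answer: nn$mm
2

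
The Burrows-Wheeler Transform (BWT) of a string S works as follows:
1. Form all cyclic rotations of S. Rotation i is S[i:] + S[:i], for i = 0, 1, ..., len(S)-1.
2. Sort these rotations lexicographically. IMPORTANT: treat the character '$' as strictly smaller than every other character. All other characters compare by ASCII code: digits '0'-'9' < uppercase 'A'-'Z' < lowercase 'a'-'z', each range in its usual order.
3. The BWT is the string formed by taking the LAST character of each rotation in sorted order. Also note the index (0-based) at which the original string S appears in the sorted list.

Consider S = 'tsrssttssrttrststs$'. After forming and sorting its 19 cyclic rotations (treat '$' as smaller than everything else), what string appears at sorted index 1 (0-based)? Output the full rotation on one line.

All 19 rotations (rotation i = S[i:]+S[:i]):
  rot[0] = tsrssttssrttrststs$
  rot[1] = srssttssrttrststs$t
  rot[2] = rssttssrttrststs$ts
  rot[3] = ssttssrttrststs$tsr
  rot[4] = sttssrttrststs$tsrs
  rot[5] = ttssrttrststs$tsrss
  rot[6] = tssrttrststs$tsrsst
  rot[7] = ssrttrststs$tsrsstt
  rot[8] = srttrststs$tsrsstts
  rot[9] = rttrststs$tsrssttss
  rot[10] = ttrststs$tsrssttssr
  rot[11] = trststs$tsrssttssrt
  rot[12] = rststs$tsrssttssrtt
  rot[13] = ststs$tsrssttssrttr
  rot[14] = tsts$tsrssttssrttrs
  rot[15] = sts$tsrssttssrttrst
  rot[16] = ts$tsrssttssrttrsts
  rot[17] = s$tsrssttssrttrstst
  rot[18] = $tsrssttssrttrststs
Sorted (with $ < everything):
  sorted[0] = $tsrssttssrttrststs
  sorted[1] = rssttssrttrststs$ts
  sorted[2] = rststs$tsrssttssrtt
  sorted[3] = rttrststs$tsrssttss
  sorted[4] = s$tsrssttssrttrstst
  sorted[5] = srssttssrttrststs$t
  sorted[6] = srttrststs$tsrsstts
  sorted[7] = ssrttrststs$tsrsstt
  sorted[8] = ssttssrttrststs$tsr
  sorted[9] = sts$tsrssttssrttrst
  sorted[10] = ststs$tsrssttssrttr
  sorted[11] = sttssrttrststs$tsrs
  sorted[12] = trststs$tsrssttssrt
  sorted[13] = ts$tsrssttssrttrsts
  sorted[14] = tsrssttssrttrststs$
  sorted[15] = tssrttrststs$tsrsst
  sorted[16] = tsts$tsrssttssrttrs
  sorted[17] = ttrststs$tsrssttssr
  sorted[18] = ttssrttrststs$tsrss
sorted[1] = rssttssrttrststs$ts

Answer: rssttssrttrststs$ts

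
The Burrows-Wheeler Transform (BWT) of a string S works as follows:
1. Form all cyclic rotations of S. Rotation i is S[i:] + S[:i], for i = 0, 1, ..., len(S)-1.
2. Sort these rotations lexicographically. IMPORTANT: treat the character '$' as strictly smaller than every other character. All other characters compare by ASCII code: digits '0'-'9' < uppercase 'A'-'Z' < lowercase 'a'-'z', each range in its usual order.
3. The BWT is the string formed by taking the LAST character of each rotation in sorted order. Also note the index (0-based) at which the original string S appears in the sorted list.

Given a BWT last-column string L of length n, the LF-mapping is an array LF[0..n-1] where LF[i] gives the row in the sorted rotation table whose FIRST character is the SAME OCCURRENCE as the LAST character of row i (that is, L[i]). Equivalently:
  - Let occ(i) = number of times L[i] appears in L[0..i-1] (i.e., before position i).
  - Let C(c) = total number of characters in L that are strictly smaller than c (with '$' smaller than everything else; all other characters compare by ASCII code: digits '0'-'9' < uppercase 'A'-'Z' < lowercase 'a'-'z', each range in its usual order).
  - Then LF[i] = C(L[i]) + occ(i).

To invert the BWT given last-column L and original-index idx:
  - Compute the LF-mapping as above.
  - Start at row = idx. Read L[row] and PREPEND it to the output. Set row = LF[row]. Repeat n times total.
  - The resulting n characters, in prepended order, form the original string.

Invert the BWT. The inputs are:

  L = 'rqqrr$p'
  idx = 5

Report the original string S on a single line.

LF mapping: 4 2 3 5 6 0 1
Walk LF starting at row 5, prepending L[row]:
  step 1: row=5, L[5]='$', prepend. Next row=LF[5]=0
  step 2: row=0, L[0]='r', prepend. Next row=LF[0]=4
  step 3: row=4, L[4]='r', prepend. Next row=LF[4]=6
  step 4: row=6, L[6]='p', prepend. Next row=LF[6]=1
  step 5: row=1, L[1]='q', prepend. Next row=LF[1]=2
  step 6: row=2, L[2]='q', prepend. Next row=LF[2]=3
  step 7: row=3, L[3]='r', prepend. Next row=LF[3]=5
Reversed output: rqqprr$

Answer: rqqprr$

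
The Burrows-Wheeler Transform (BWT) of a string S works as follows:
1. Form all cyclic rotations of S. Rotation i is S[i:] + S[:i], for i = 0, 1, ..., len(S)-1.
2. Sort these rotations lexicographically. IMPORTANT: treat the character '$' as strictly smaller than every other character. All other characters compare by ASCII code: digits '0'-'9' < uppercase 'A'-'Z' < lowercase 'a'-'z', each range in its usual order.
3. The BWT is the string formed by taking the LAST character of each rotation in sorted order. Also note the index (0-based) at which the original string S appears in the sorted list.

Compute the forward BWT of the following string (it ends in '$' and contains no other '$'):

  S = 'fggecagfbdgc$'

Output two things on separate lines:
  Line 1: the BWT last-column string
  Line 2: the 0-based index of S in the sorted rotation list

Answer: ccfgebgg$dgaf
8

Derivation:
All 13 rotations (rotation i = S[i:]+S[:i]):
  rot[0] = fggecagfbdgc$
  rot[1] = ggecagfbdgc$f
  rot[2] = gecagfbdgc$fg
  rot[3] = ecagfbdgc$fgg
  rot[4] = cagfbdgc$fgge
  rot[5] = agfbdgc$fggec
  rot[6] = gfbdgc$fggeca
  rot[7] = fbdgc$fggecag
  rot[8] = bdgc$fggecagf
  rot[9] = dgc$fggecagfb
  rot[10] = gc$fggecagfbd
  rot[11] = c$fggecagfbdg
  rot[12] = $fggecagfbdgc
Sorted (with $ < everything):
  sorted[0] = $fggecagfbdgc  (last char: 'c')
  sorted[1] = agfbdgc$fggec  (last char: 'c')
  sorted[2] = bdgc$fggecagf  (last char: 'f')
  sorted[3] = c$fggecagfbdg  (last char: 'g')
  sorted[4] = cagfbdgc$fgge  (last char: 'e')
  sorted[5] = dgc$fggecagfb  (last char: 'b')
  sorted[6] = ecagfbdgc$fgg  (last char: 'g')
  sorted[7] = fbdgc$fggecag  (last char: 'g')
  sorted[8] = fggecagfbdgc$  (last char: '$')
  sorted[9] = gc$fggecagfbd  (last char: 'd')
  sorted[10] = gecagfbdgc$fg  (last char: 'g')
  sorted[11] = gfbdgc$fggeca  (last char: 'a')
  sorted[12] = ggecagfbdgc$f  (last char: 'f')
Last column: ccfgebgg$dgaf
Original string S is at sorted index 8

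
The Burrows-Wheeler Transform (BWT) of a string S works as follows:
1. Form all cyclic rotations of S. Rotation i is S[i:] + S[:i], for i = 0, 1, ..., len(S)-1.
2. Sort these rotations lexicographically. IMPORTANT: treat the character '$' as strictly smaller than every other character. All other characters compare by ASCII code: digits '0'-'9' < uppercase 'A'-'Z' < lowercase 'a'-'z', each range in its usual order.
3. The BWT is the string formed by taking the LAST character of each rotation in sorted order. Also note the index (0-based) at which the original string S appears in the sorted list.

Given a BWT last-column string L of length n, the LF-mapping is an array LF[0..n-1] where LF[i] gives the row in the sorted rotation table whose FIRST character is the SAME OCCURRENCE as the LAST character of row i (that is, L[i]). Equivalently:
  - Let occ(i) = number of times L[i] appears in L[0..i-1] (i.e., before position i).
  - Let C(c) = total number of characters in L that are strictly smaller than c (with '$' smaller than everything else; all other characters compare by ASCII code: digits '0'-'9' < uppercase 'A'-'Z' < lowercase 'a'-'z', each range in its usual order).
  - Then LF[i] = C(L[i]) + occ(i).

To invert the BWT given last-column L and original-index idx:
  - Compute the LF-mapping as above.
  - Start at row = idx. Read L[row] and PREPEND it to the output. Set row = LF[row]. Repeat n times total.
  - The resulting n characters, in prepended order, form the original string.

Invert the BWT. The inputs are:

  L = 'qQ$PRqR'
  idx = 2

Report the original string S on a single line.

LF mapping: 5 2 0 1 3 6 4
Walk LF starting at row 2, prepending L[row]:
  step 1: row=2, L[2]='$', prepend. Next row=LF[2]=0
  step 2: row=0, L[0]='q', prepend. Next row=LF[0]=5
  step 3: row=5, L[5]='q', prepend. Next row=LF[5]=6
  step 4: row=6, L[6]='R', prepend. Next row=LF[6]=4
  step 5: row=4, L[4]='R', prepend. Next row=LF[4]=3
  step 6: row=3, L[3]='P', prepend. Next row=LF[3]=1
  step 7: row=1, L[1]='Q', prepend. Next row=LF[1]=2
Reversed output: QPRRqq$

Answer: QPRRqq$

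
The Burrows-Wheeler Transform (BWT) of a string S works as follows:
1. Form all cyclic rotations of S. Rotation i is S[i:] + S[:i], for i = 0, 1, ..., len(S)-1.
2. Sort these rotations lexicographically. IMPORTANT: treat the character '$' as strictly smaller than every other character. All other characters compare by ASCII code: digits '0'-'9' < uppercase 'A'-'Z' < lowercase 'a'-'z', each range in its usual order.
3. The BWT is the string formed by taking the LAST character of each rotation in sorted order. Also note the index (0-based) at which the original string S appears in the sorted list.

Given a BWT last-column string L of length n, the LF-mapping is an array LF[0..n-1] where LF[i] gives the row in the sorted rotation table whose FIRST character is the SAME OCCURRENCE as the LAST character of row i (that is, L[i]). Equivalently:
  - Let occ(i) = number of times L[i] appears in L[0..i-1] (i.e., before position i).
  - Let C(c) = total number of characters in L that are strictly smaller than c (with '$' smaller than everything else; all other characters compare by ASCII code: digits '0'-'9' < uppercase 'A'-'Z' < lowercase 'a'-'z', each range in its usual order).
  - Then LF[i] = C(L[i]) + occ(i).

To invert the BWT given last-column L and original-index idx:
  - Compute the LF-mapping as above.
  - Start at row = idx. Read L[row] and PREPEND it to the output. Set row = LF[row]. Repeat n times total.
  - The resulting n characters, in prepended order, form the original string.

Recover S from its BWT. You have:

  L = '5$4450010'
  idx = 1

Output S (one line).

LF mapping: 7 0 5 6 8 1 2 4 3
Walk LF starting at row 1, prepending L[row]:
  step 1: row=1, L[1]='$', prepend. Next row=LF[1]=0
  step 2: row=0, L[0]='5', prepend. Next row=LF[0]=7
  step 3: row=7, L[7]='1', prepend. Next row=LF[7]=4
  step 4: row=4, L[4]='5', prepend. Next row=LF[4]=8
  step 5: row=8, L[8]='0', prepend. Next row=LF[8]=3
  step 6: row=3, L[3]='4', prepend. Next row=LF[3]=6
  step 7: row=6, L[6]='0', prepend. Next row=LF[6]=2
  step 8: row=2, L[2]='4', prepend. Next row=LF[2]=5
  step 9: row=5, L[5]='0', prepend. Next row=LF[5]=1
Reversed output: 04040515$

Answer: 04040515$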